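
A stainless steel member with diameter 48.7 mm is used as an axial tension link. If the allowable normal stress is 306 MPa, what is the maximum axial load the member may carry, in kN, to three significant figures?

570 kN

A = 1863 mm².
P_max = σ_allow · A = 306 · 1863 = 570000 N = 570 kN.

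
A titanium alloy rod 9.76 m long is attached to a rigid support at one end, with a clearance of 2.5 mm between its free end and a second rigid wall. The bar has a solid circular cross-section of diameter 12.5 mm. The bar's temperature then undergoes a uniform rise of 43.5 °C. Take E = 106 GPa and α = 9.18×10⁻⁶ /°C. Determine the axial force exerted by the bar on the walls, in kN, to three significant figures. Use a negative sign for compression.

Free thermal expansion αLΔT = 9.18e-6 · 9760 · 43.5 = 3.897 mm.
The walls engage after the gap closes; constrained expansion = 3.897 − 2.5 = 1.397 mm.
The walls impose strain ε = −(1.397)/9760 = -1.4318e-04; σ = Eε = 106000 · -1.4318e-04 = -15.18 MPa.
Wall reaction R = σ·A = -15.18·122.7 = -1863 N = -1.863 kN.

-1.86 kN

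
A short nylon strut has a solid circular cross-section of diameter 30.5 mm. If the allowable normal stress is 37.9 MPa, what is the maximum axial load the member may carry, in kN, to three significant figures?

27.7 kN

A = 730.6 mm².
P_max = σ_allow · A = 37.9 · 730.6 = 27690 N = 27.69 kN.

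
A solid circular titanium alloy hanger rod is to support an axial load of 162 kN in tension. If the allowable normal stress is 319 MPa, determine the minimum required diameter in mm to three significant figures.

25.4 mm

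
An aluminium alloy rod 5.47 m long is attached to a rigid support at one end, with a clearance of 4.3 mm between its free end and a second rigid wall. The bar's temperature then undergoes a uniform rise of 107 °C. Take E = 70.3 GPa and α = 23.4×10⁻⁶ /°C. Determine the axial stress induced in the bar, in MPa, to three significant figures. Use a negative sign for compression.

Free thermal expansion αLΔT = 23.4e-6 · 5470 · 107 = 13.7 mm.
The walls engage after the gap closes; constrained expansion = 13.7 − 4.3 = 9.396 mm.
The walls impose strain ε = −(9.396)/5470 = -1.7177e-03; σ = Eε = 70300 · -1.7177e-03 = -120.8 MPa.

-121 MPa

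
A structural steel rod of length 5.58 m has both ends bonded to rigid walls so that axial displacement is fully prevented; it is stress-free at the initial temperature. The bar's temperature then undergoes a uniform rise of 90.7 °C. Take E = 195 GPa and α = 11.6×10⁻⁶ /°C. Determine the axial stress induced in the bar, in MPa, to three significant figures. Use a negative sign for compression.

Free thermal expansion αLΔT = 11.6e-6 · 5580 · 90.7 = 5.871 mm.
The walls impose strain ε = −(5.871)/5580 = -1.0521e-03; σ = Eε = 195000 · -1.0521e-03 = -205.2 MPa.

-205 MPa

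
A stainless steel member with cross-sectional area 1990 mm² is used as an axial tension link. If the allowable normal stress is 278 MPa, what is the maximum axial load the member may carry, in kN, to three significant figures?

P_max = σ_allow · A = 278 · 1990 = 553200 N = 553.2 kN.

553 kN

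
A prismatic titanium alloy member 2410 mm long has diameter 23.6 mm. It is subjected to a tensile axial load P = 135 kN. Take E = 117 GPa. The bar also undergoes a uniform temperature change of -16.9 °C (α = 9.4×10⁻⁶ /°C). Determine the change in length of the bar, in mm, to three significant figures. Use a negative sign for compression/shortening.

5.97 mm

A = 437.4 mm².
δ_mech = NL/(AE) = 135000·2410/(437.4·117000) = 6.357 mm.
δ_thermal = αLΔT = 9.4e-6·2410·-16.9 = -0.3829 mm.
δ = δ_mech + δ_thermal = 5.974 mm.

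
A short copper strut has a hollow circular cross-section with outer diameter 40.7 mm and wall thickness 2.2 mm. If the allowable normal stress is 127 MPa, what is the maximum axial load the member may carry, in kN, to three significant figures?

33.8 kN

A = 266.1 mm².
P_max = σ_allow · A = 127 · 266.1 = 33790 N = 33.79 kN.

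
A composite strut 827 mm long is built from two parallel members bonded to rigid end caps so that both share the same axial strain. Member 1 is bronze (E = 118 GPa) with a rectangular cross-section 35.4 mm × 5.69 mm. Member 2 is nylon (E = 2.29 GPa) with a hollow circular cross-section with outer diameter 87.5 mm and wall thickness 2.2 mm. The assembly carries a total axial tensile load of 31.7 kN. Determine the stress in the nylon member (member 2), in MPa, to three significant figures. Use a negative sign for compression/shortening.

A_1 = 201.4 mm².
A_2 = 589.6 mm².
Equal strain + equilibrium ⇒ each member carries load in proportion to AE: A₁E₁ = 23770000 N, A₂E₂ = 1350000 N, ΣAE = 25120000 N.
σ₂ = P·E₂/ΣAE = 31700·2290/25120000 = 2.89 MPa.

2.89 MPa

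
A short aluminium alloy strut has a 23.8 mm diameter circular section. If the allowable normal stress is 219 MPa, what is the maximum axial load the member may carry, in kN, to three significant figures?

97.4 kN

A = 444.9 mm².
P_max = σ_allow · A = 219 · 444.9 = 97430 N = 97.43 kN.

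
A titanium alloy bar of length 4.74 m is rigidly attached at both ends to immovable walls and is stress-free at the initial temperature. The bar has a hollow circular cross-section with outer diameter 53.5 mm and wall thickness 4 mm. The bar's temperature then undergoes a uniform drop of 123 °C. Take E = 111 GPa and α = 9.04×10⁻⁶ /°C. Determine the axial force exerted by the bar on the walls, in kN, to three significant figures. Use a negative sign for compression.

76.8 kN

Free thermal expansion αLΔT = 9.04e-6 · 4740 · -123 = -5.271 mm.
The walls impose strain ε = −(-5.271)/4740 = 1.1119e-03; σ = Eε = 111000 · 1.1119e-03 = 123.4 MPa.
Wall reaction R = σ·A = 123.4·622 = 76770 N = 76.77 kN.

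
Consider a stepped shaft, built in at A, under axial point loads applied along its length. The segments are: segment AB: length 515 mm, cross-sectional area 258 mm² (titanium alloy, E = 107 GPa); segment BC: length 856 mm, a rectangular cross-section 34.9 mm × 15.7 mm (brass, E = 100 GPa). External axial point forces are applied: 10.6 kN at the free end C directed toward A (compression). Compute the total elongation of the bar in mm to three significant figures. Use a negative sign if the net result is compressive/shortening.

Internal axial forces (sectioning from the free end, tension +): N_BC = -10.6 kN, N_AB = -10.6 kN.
A_BC = 547.9 mm².
δ_AB = -10600·515/(258·107000) = -0.1977 mm
δ_BC = -10600·856/(547.9·100000) = -0.1656 mm
δ = Σδ_i = -0.3633 mm.

-0.363 mm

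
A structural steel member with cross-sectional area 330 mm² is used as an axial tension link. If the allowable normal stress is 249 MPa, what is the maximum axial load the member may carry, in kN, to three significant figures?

82.2 kN

P_max = σ_allow · A = 249 · 330 = 82170 N = 82.17 kN.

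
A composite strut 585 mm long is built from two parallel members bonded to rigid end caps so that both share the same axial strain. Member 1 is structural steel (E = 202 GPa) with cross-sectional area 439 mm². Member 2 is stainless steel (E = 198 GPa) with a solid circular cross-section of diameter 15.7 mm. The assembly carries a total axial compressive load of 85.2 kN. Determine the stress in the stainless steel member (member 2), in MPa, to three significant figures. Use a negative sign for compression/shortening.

A_2 = 193.6 mm².
Equal strain + equilibrium ⇒ each member carries load in proportion to AE: A₁E₁ = 88680000 N, A₂E₂ = 38330000 N, ΣAE = 127000000 N.
σ₂ = P·E₂/ΣAE = -85200·198000/127000000 = -132.8 MPa.

-133 MPa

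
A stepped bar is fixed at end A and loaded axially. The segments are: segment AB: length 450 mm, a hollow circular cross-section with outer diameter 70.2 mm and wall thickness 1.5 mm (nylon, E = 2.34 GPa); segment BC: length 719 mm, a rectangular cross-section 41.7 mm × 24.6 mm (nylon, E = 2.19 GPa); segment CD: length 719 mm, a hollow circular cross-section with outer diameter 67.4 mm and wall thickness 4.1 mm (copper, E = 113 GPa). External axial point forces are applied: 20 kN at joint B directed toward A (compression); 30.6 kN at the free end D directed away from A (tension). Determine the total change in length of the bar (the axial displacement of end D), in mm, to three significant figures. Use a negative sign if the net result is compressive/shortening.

16.3 mm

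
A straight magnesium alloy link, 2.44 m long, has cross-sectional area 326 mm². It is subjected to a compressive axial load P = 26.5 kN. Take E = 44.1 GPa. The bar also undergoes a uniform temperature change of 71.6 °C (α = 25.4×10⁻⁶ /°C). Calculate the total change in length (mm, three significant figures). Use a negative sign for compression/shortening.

δ_mech = NL/(AE) = -26500·2440/(326·44100) = -4.498 mm.
δ_thermal = αLΔT = 25.4e-6·2440·71.6 = 4.437 mm.
δ = δ_mech + δ_thermal = -0.0601 mm.

-0.0601 mm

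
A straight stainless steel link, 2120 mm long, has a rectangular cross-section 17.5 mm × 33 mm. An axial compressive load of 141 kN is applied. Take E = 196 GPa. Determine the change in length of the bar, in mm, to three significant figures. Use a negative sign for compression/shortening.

-2.64 mm

A = 577.5 mm².
δ_mech = NL/(AE) = -141000·2120/(577.5·196000) = -2.641 mm.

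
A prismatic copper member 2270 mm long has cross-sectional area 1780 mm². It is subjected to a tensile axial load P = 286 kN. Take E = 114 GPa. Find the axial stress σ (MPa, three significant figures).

σ = N/A = 286000/1780 = 160.7 MPa.

161 MPa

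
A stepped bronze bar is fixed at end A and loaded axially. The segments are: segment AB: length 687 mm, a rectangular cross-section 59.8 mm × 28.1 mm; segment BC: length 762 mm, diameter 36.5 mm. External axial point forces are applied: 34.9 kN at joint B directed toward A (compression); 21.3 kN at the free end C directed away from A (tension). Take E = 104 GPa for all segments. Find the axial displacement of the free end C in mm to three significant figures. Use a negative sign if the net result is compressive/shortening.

0.0957 mm

Internal axial forces (sectioning from the free end, tension +): N_BC = 21.3 kN, N_AB = -13.6 kN.
A_AB = 1680 mm².
A_BC = 1046 mm².
δ_AB = -13600·687/(1680·104000) = -0.05346 mm
δ_BC = 21300·762/(1046·104000) = 0.1492 mm
δ = Σδ_i = 0.09569 mm.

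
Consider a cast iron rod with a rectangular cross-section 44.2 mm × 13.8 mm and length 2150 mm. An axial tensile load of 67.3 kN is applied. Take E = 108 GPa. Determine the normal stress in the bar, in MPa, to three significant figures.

A = 610 mm².
σ = N/A = 67300/610 = 110.3 MPa.

110 MPa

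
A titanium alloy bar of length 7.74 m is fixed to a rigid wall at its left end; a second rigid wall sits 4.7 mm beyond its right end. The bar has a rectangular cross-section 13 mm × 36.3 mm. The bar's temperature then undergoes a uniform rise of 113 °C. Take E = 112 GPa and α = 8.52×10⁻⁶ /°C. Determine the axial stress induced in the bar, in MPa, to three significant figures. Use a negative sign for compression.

Free thermal expansion αLΔT = 8.52e-6 · 7740 · 113 = 7.452 mm.
The walls engage after the gap closes; constrained expansion = 7.452 − 4.7 = 2.752 mm.
The walls impose strain ε = −(2.752)/7740 = -3.5552e-04; σ = Eε = 112000 · -3.5552e-04 = -39.82 MPa.

-39.8 MPa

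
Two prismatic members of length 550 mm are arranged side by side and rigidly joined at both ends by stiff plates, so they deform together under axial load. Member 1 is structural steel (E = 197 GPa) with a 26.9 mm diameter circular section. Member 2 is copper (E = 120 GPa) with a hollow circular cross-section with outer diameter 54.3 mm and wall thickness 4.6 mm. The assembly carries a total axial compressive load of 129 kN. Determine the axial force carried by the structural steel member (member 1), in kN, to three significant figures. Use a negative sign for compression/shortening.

A_1 = 568.3 mm².
A_2 = 718.2 mm².
Equal strain + equilibrium ⇒ each member carries load in proportion to AE: A₁E₁ = 112000000 N, A₂E₂ = 86190000 N, ΣAE = 198100000 N.
F₁ = P·A₁E₁/ΣAE = -129000·112000000/198100000 = -72890 N.

-72.9 kN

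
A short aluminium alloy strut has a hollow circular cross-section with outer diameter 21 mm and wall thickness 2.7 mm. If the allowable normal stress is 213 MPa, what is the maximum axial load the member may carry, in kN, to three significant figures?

33.1 kN

A = 155.2 mm².
P_max = σ_allow · A = 213 · 155.2 = 33060 N = 33.06 kN.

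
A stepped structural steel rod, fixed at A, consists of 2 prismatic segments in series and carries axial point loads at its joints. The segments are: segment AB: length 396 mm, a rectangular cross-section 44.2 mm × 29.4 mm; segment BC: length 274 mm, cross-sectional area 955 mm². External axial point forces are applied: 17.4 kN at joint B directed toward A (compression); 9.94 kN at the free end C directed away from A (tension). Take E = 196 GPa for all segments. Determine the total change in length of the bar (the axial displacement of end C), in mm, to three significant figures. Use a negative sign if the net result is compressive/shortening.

0.00295 mm

Internal axial forces (sectioning from the free end, tension +): N_BC = 9.94 kN, N_AB = -7.46 kN.
A_AB = 1299 mm².
δ_AB = -7460·396/(1299·196000) = -0.0116 mm
δ_BC = 9940·274/(955·196000) = 0.01455 mm
δ = Σδ_i = 0.002952 mm.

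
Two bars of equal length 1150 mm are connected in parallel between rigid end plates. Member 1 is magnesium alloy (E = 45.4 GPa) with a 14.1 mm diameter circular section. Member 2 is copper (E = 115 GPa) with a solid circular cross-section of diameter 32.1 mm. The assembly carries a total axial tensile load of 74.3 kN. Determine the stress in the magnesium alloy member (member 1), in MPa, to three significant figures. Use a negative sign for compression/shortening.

A_1 = 156.1 mm².
A_2 = 809.3 mm².
Equal strain + equilibrium ⇒ each member carries load in proportion to AE: A₁E₁ = 7089000 N, A₂E₂ = 93070000 N, ΣAE = 100200000 N.
σ₁ = P·E₁/ΣAE = 74300·45400/100200000 = 33.68 MPa.

33.7 MPa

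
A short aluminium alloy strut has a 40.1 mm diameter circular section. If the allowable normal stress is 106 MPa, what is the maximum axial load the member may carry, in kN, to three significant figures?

134 kN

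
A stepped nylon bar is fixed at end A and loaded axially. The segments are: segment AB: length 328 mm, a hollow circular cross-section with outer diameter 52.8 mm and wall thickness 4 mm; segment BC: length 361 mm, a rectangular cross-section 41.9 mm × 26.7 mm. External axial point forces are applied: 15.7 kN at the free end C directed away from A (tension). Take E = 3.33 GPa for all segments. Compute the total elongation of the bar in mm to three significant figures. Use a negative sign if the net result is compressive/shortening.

4.04 mm

Internal axial forces (sectioning from the free end, tension +): N_BC = 15.7 kN, N_AB = 15.7 kN.
A_AB = 613.2 mm².
A_BC = 1119 mm².
δ_AB = 15700·328/(613.2·3330) = 2.522 mm
δ_BC = 15700·361/(1119·3330) = 1.521 mm
δ = Σδ_i = 4.043 mm.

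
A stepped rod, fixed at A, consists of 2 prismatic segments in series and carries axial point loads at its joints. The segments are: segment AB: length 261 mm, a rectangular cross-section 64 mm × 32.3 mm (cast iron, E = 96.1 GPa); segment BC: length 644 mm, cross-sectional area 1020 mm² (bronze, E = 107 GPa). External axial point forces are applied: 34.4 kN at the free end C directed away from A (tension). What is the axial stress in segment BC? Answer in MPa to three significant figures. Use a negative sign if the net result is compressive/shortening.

Internal axial forces (sectioning from the free end, tension +): N_BC = 34.4 kN, N_AB = 34.4 kN.
σ_BC = N_BC/A_BC = 34400/1020 = 33.73 MPa.

33.7 MPa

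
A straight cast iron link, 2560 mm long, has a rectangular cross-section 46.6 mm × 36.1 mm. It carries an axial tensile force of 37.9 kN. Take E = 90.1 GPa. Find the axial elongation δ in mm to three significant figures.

A = 1682 mm².
δ_mech = NL/(AE) = 37900·2560/(1682·90100) = 0.6401 mm.

0.640 mm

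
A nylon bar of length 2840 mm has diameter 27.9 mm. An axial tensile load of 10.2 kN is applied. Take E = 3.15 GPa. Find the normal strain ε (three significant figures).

0.00530

A = 611.4 mm².
σ = N/A = 16.68 MPa; ε = σ/E = 16.68/3150 = 5.297e-03.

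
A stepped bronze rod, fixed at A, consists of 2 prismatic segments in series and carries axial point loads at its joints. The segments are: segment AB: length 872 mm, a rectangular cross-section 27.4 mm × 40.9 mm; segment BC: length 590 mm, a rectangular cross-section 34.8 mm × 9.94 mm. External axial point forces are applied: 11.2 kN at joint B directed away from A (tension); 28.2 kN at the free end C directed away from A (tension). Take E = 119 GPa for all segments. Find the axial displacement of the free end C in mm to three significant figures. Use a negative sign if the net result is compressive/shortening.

0.662 mm

Internal axial forces (sectioning from the free end, tension +): N_BC = 28.2 kN, N_AB = 39.4 kN.
A_AB = 1121 mm².
A_BC = 345.9 mm².
δ_AB = 39400·872/(1121·119000) = 0.2576 mm
δ_BC = 28200·590/(345.9·119000) = 0.4042 mm
δ = Σδ_i = 0.6618 mm.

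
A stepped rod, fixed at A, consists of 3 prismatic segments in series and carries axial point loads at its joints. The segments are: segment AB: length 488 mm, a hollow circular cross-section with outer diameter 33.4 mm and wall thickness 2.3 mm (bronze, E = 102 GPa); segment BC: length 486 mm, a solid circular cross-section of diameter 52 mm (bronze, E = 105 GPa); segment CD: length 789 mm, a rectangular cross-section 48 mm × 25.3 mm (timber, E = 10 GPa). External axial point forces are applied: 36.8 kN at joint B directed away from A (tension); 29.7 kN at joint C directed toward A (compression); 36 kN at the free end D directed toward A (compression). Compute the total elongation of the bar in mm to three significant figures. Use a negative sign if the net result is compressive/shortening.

-3.10 mm

Internal axial forces (sectioning from the free end, tension +): N_CD = -36 kN, N_BC = -65.7 kN, N_AB = -28.9 kN.
A_AB = 224.7 mm².
A_BC = 2124 mm².
A_CD = 1214 mm².
δ_AB = -28900·488/(224.7·102000) = -0.6153 mm
δ_BC = -65700·486/(2124·105000) = -0.1432 mm
δ_CD = -36000·789/(1214·10000) = -2.339 mm
δ = Σδ_i = -3.097 mm.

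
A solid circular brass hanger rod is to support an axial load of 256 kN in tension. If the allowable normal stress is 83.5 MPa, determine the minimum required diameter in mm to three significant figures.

62.5 mm

Required area A ≥ P/σ_allow = 256000/83.5 = 3066 mm².
For a solid circular section, d ≥ √(4A/π) = 62.48 mm.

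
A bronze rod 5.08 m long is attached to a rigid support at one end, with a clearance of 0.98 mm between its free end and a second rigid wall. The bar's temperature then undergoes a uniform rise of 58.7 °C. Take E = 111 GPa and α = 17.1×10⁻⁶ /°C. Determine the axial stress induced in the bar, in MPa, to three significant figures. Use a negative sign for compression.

Free thermal expansion αLΔT = 17.1e-6 · 5080 · 58.7 = 5.099 mm.
The walls engage after the gap closes; constrained expansion = 5.099 − 0.98 = 4.119 mm.
The walls impose strain ε = −(4.119)/5080 = -8.1086e-04; σ = Eε = 111000 · -8.1086e-04 = -90.01 MPa.

-90.0 MPa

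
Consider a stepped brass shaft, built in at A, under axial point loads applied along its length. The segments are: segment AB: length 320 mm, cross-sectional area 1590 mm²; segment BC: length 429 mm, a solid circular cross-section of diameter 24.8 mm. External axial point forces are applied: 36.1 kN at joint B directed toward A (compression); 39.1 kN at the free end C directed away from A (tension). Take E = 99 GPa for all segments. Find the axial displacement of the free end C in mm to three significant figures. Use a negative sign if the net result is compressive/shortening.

0.357 mm

Internal axial forces (sectioning from the free end, tension +): N_BC = 39.1 kN, N_AB = 3 kN.
A_BC = 483.1 mm².
δ_AB = 3000·320/(1590·99000) = 0.006099 mm
δ_BC = 39100·429/(483.1·99000) = 0.3508 mm
δ = Σδ_i = 0.3569 mm.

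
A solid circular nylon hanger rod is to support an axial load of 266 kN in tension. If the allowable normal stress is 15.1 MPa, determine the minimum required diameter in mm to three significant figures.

150 mm

Required area A ≥ P/σ_allow = 266000/15.1 = 17620 mm².
For a solid circular section, d ≥ √(4A/π) = 149.8 mm.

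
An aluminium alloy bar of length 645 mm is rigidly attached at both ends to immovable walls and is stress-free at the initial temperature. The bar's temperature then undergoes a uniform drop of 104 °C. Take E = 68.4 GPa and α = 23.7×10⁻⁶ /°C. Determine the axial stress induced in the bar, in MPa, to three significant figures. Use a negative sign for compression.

169 MPa

Free thermal expansion αLΔT = 23.7e-6 · 645 · -104 = -1.59 mm.
The walls impose strain ε = −(-1.59)/645 = 2.4648e-03; σ = Eε = 68400 · 2.4648e-03 = 168.6 MPa.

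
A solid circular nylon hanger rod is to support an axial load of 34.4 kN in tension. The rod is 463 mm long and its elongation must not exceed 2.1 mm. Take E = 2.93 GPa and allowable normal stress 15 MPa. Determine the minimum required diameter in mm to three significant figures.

Required area A ≥ P/σ_allow = 34400/15 = 2293 mm².
For a solid circular section, d ≥ √(4A/π) = 54.04 mm.
Elongation limit: A ≥ PL/(Eδ_allow) = 34400·463/(2930·2.1) = 2589 mm² ⇒ d ≥ 57.41 mm.
The elongation limit governs.

57.4 mm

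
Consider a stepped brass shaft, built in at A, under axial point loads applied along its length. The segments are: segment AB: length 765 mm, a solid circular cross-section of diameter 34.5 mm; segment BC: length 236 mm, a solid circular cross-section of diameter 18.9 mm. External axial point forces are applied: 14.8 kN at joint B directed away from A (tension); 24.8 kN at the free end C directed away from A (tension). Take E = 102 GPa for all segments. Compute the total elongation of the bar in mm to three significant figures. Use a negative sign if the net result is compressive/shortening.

0.522 mm

Internal axial forces (sectioning from the free end, tension +): N_BC = 24.8 kN, N_AB = 39.6 kN.
A_AB = 934.8 mm².
A_BC = 280.6 mm².
δ_AB = 39600·765/(934.8·102000) = 0.3177 mm
δ_BC = 24800·236/(280.6·102000) = 0.2045 mm
δ = Σδ_i = 0.5222 mm.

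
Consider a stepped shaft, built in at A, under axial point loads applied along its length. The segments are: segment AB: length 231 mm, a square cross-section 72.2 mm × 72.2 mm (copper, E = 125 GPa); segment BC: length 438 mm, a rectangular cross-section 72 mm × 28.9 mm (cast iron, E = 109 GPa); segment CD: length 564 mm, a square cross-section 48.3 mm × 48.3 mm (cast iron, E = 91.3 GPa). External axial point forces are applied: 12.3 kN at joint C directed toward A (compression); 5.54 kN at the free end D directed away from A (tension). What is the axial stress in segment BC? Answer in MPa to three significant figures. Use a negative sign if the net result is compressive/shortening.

-3.25 MPa

Internal axial forces (sectioning from the free end, tension +): N_CD = 5.54 kN, N_BC = -6.76 kN, N_AB = -6.76 kN.
A_BC = 2081 mm².
σ_BC = N_BC/A_BC = -6760/2081 = -3.249 MPa.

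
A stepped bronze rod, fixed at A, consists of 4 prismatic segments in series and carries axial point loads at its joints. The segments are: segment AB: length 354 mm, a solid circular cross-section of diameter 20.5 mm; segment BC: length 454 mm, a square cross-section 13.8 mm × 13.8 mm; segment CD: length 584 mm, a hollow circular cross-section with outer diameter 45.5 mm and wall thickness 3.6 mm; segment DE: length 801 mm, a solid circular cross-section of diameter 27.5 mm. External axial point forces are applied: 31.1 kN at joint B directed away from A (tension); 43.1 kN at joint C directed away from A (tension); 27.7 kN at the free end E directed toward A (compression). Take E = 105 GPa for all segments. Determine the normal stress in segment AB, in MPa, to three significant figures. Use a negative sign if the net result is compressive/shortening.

141 MPa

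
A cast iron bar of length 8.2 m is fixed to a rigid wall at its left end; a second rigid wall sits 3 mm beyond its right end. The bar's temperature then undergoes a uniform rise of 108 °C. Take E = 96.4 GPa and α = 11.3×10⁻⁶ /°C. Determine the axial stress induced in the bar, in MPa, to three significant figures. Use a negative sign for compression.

Free thermal expansion αLΔT = 11.3e-6 · 8200 · 108 = 10.01 mm.
The walls engage after the gap closes; constrained expansion = 10.01 − 3 = 7.007 mm.
The walls impose strain ε = −(7.007)/8200 = -8.5455e-04; σ = Eε = 96400 · -8.5455e-04 = -82.38 MPa.

-82.4 MPa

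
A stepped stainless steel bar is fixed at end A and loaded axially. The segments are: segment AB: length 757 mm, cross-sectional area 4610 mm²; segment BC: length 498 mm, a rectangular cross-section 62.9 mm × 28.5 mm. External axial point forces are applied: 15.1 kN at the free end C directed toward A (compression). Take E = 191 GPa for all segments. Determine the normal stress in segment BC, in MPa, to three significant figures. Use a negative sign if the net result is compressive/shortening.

-8.42 MPa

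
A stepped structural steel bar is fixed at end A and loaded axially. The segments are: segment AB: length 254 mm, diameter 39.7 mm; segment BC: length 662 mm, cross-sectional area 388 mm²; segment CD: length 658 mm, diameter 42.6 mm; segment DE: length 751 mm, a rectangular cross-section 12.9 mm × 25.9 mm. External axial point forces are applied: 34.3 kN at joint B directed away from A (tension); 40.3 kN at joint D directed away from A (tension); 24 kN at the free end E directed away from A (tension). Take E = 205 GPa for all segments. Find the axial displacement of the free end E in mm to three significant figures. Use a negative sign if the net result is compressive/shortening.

Internal axial forces (sectioning from the free end, tension +): N_DE = 24 kN, N_CD = 64.3 kN, N_BC = 64.3 kN, N_AB = 98.6 kN.
A_AB = 1238 mm².
A_CD = 1425 mm².
A_DE = 334.1 mm².
δ_AB = 98600·254/(1238·205000) = 0.09869 mm
δ_BC = 64300·662/(388·205000) = 0.5352 mm
δ_CD = 64300·658/(1425·205000) = 0.1448 mm
δ_DE = 24000·751/(334.1·205000) = 0.2632 mm
δ = Σδ_i = 1.042 mm.

1.04 mm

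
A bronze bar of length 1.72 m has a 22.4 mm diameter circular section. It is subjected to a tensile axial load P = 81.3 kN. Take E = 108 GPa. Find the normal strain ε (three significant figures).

A = 394.1 mm².
σ = N/A = 206.3 MPa; ε = σ/E = 206.3/108000 = 1.910e-03.

0.00191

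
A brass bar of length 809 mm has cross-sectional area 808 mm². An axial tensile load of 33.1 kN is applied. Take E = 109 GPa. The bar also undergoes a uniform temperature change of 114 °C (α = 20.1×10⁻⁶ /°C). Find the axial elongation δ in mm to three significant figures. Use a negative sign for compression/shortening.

δ_mech = NL/(AE) = 33100·809/(808·109000) = 0.304 mm.
δ_thermal = αLΔT = 20.1e-6·809·114 = 1.854 mm.
δ = δ_mech + δ_thermal = 2.158 mm.

2.16 mm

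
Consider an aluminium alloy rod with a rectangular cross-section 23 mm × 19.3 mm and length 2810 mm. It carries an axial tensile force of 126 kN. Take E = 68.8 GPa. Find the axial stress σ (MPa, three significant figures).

284 MPa

A = 443.9 mm².
σ = N/A = 126000/443.9 = 283.8 MPa.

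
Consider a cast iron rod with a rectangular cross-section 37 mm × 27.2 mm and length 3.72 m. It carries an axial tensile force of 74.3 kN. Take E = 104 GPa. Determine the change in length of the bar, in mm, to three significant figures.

A = 1006 mm².
δ_mech = NL/(AE) = 74300·3720/(1006·104000) = 2.641 mm.

2.64 mm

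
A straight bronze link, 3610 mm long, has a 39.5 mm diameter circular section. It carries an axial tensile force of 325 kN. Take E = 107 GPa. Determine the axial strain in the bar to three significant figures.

A = 1225 mm².
σ = N/A = 265.2 MPa; ε = σ/E = 265.2/107000 = 2.479e-03.

0.00248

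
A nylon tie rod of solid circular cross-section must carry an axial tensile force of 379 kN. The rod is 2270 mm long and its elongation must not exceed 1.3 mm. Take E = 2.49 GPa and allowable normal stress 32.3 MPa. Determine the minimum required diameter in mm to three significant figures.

Required area A ≥ P/σ_allow = 379000/32.3 = 11730 mm².
For a solid circular section, d ≥ √(4A/π) = 122.2 mm.
Elongation limit: A ≥ PL/(Eδ_allow) = 379000·2270/(2490·1.3) = 265800 mm² ⇒ d ≥ 581.7 mm.
The elongation limit governs.

582 mm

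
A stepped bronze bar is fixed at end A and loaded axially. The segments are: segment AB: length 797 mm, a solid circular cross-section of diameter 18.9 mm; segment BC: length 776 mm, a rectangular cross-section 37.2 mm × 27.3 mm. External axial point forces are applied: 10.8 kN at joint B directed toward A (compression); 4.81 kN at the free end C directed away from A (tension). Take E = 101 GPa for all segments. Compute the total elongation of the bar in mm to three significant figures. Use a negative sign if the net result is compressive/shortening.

Internal axial forces (sectioning from the free end, tension +): N_BC = 4.81 kN, N_AB = -5.99 kN.
A_AB = 280.6 mm².
A_BC = 1016 mm².
δ_AB = -5990·797/(280.6·101000) = -0.1685 mm
δ_BC = 4810·776/(1016·101000) = 0.03639 mm
δ = Σδ_i = -0.1321 mm.

-0.132 mm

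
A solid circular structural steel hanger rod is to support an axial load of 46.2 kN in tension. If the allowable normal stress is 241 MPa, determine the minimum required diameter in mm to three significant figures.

15.6 mm

Required area A ≥ P/σ_allow = 46200/241 = 191.7 mm².
For a solid circular section, d ≥ √(4A/π) = 15.62 mm.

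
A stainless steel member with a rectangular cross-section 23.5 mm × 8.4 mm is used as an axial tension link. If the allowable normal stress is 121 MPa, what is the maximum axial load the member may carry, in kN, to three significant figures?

23.9 kN

A = 197.4 mm².
P_max = σ_allow · A = 121 · 197.4 = 23890 N = 23.89 kN.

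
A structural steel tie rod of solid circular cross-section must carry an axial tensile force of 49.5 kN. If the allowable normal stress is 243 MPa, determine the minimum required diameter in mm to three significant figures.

16.1 mm

Required area A ≥ P/σ_allow = 49500/243 = 203.7 mm².
For a solid circular section, d ≥ √(4A/π) = 16.1 mm.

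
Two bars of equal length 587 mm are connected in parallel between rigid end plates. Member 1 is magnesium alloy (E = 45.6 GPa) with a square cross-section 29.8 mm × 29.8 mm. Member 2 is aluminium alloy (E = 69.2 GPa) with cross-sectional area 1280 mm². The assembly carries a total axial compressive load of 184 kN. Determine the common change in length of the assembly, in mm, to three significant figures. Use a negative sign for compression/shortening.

A_1 = 888 mm².
Equal strain + equilibrium ⇒ each member carries load in proportion to AE: A₁E₁ = 40490000 N, A₂E₂ = 88580000 N, ΣAE = 129100000 N.
δ = PL/ΣAE = -184000·587/129100000 = -0.8368 mm.

-0.837 mm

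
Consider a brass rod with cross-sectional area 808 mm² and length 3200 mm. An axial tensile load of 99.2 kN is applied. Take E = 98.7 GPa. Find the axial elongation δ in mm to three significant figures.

3.98 mm

δ_mech = NL/(AE) = 99200·3200/(808·98700) = 3.98 mm.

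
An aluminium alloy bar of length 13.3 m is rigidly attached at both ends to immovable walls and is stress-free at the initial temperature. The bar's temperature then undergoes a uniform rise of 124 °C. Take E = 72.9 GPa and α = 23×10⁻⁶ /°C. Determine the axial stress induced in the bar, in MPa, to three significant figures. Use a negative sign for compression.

Free thermal expansion αLΔT = 23e-6 · 13300 · 124 = 37.93 mm.
The walls impose strain ε = −(37.93)/13300 = -2.8520e-03; σ = Eε = 72900 · -2.8520e-03 = -207.9 MPa.

-208 MPa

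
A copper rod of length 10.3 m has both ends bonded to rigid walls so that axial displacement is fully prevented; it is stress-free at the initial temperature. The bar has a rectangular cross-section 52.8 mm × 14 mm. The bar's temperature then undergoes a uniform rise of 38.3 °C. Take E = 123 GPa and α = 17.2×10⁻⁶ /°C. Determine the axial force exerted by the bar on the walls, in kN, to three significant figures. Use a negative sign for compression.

Free thermal expansion αLΔT = 17.2e-6 · 10300 · 38.3 = 6.785 mm.
The walls impose strain ε = −(6.785)/10300 = -6.5876e-04; σ = Eε = 123000 · -6.5876e-04 = -81.03 MPa.
Wall reaction R = σ·A = -81.03·739.2 = -59900 N = -59.9 kN.

-59.9 kN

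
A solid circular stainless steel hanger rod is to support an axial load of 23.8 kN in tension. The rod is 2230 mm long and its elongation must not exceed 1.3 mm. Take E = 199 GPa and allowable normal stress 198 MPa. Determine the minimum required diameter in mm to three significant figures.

16.2 mm

Required area A ≥ P/σ_allow = 23800/198 = 120.2 mm².
For a solid circular section, d ≥ √(4A/π) = 12.37 mm.
Elongation limit: A ≥ PL/(Eδ_allow) = 23800·2230/(199000·1.3) = 205.2 mm² ⇒ d ≥ 16.16 mm.
The elongation limit governs.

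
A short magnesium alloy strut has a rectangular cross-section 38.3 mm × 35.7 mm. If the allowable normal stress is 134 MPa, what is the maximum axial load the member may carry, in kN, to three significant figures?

183 kN

A = 1367 mm².
P_max = σ_allow · A = 134 · 1367 = 183200 N = 183.2 kN.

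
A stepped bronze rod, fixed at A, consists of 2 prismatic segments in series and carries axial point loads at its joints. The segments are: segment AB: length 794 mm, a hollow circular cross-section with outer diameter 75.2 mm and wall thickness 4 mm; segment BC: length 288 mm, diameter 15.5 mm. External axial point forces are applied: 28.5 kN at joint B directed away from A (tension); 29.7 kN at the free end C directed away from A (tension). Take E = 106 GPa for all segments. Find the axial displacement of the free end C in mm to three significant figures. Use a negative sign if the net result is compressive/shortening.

0.915 mm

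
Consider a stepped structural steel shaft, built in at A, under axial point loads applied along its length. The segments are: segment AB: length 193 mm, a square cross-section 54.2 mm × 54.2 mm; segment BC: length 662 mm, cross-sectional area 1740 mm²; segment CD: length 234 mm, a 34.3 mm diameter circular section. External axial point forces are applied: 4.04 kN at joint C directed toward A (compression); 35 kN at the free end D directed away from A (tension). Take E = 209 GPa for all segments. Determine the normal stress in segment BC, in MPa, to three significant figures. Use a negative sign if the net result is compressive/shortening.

17.8 MPa

Internal axial forces (sectioning from the free end, tension +): N_CD = 35 kN, N_BC = 30.96 kN, N_AB = 30.96 kN.
σ_BC = N_BC/A_BC = 30960/1740 = 17.79 MPa.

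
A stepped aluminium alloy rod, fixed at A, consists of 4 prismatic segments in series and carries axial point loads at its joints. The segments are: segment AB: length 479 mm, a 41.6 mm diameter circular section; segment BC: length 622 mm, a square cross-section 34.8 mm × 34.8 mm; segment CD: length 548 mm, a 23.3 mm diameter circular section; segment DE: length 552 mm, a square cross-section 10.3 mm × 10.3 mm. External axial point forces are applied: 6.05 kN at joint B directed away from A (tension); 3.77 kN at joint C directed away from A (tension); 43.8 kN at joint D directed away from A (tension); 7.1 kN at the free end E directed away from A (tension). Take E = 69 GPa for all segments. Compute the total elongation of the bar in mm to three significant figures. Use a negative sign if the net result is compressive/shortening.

2.20 mm

Internal axial forces (sectioning from the free end, tension +): N_DE = 7.1 kN, N_CD = 50.9 kN, N_BC = 54.67 kN, N_AB = 60.72 kN.
A_AB = 1359 mm².
A_BC = 1211 mm².
A_CD = 426.4 mm².
A_DE = 106.1 mm².
δ_AB = 60720·479/(1359·69000) = 0.3101 mm
δ_BC = 54670·622/(1211·69000) = 0.4069 mm
δ_CD = 50900·548/(426.4·69000) = 0.9481 mm
δ_DE = 7100·552/(106.1·69000) = 0.5354 mm
δ = Σδ_i = 2.201 mm.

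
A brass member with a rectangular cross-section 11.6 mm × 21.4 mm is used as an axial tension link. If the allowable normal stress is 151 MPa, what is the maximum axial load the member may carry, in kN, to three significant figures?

37.5 kN

A = 248.2 mm².
P_max = σ_allow · A = 151 · 248.2 = 37480 N = 37.48 kN.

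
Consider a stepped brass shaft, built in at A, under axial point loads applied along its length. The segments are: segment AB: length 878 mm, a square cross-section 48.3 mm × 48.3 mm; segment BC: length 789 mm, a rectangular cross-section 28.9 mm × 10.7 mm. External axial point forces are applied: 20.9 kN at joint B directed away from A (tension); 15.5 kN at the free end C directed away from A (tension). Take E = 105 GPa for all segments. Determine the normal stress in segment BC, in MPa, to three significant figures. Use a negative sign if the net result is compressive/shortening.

Internal axial forces (sectioning from the free end, tension +): N_BC = 15.5 kN, N_AB = 36.4 kN.
A_BC = 309.2 mm².
σ_BC = N_BC/A_BC = 15500/309.2 = 50.12 MPa.

50.1 MPa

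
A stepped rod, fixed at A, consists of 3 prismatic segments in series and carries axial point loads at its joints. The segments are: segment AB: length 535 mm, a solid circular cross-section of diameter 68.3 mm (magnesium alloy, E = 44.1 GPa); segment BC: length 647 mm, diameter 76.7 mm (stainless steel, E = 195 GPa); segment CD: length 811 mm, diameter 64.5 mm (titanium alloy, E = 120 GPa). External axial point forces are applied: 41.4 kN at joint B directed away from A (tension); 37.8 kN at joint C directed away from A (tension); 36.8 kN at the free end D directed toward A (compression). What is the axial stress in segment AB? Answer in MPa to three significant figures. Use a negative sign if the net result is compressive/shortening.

Internal axial forces (sectioning from the free end, tension +): N_CD = -36.8 kN, N_BC = 1 kN, N_AB = 42.4 kN.
A_AB = 3664 mm².
σ_AB = N_AB/A_AB = 42400/3664 = 11.57 MPa.

11.6 MPa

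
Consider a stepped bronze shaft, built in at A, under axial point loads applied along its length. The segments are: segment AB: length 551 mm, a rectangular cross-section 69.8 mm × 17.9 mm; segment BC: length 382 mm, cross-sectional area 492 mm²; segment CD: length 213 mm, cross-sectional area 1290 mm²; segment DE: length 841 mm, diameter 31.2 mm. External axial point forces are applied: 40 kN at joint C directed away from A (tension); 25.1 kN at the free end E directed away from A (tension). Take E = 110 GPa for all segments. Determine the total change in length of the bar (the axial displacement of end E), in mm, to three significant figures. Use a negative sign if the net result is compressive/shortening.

Internal axial forces (sectioning from the free end, tension +): N_DE = 25.1 kN, N_CD = 25.1 kN, N_BC = 65.1 kN, N_AB = 65.1 kN.
A_AB = 1249 mm².
A_DE = 764.5 mm².
δ_AB = 65100·551/(1249·110000) = 0.261 mm
δ_BC = 65100·382/(492·110000) = 0.4595 mm
δ_CD = 25100·213/(1290·110000) = 0.03768 mm
δ_DE = 25100·841/(764.5·110000) = 0.251 mm
δ = Σδ_i = 1.009 mm.

1.01 mm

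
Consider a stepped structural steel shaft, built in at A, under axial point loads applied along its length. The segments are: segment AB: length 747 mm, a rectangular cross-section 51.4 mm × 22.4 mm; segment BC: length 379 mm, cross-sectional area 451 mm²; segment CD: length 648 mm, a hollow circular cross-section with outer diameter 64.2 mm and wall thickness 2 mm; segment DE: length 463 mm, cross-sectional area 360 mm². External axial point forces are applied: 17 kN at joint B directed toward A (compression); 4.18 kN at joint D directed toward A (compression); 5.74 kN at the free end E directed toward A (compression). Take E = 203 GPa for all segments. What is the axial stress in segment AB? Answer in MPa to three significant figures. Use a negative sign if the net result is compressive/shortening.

Internal axial forces (sectioning from the free end, tension +): N_DE = -5.74 kN, N_CD = -9.92 kN, N_BC = -9.92 kN, N_AB = -26.92 kN.
A_AB = 1151 mm².
σ_AB = N_AB/A_AB = -26920/1151 = -23.38 MPa.

-23.4 MPa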